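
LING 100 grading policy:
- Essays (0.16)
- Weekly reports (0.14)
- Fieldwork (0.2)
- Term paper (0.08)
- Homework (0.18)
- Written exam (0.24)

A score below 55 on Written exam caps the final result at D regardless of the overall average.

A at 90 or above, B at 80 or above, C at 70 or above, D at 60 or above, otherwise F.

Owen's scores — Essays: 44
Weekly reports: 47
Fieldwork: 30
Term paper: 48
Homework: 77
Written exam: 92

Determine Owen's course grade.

Written exam score 92 ≥ 55: minimum met.
Weighted total:
  Essays 44 × 0.16 = 7.04
  Weekly reports 47 × 0.14 = 6.58
  Fieldwork 30 × 0.2 = 6
  Term paper 48 × 0.08 = 3.84
  Homework 77 × 0.18 = 13.86
  Written exam 92 × 0.24 = 22.08
Sum = 59.4
59.4 < 60 → F

F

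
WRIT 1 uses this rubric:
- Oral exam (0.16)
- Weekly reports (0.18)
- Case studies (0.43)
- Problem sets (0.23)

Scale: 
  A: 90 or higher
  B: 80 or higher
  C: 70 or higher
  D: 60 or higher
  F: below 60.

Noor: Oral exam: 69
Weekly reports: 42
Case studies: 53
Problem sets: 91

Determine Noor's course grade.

D

Weighted total:
  Oral exam 69 × 0.16 = 11.04
  Weekly reports 42 × 0.18 = 7.56
  Case studies 53 × 0.43 = 22.79
  Problem sets 91 × 0.23 = 20.93
Sum = 62.32
62.32 is ≥ 60 and < 70 → D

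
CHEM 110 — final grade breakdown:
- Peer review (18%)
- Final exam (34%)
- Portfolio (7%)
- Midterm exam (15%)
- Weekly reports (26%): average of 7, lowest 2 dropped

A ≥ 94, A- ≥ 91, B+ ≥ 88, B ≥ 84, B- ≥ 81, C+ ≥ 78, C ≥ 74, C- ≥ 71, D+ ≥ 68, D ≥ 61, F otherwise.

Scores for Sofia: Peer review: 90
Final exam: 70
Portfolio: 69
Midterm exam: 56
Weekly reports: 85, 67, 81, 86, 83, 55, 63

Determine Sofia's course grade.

C

Weekly reports: drop 55, 63 → average of remaining 5 = 402/5 = 80.4
Weighted total:
  Peer review 90 × 0.18 = 16.2
  Final exam 70 × 0.34 = 23.8
  Portfolio 69 × 0.07 = 4.83
  Midterm exam 56 × 0.15 = 8.4
  Weekly reports 80.4 × 0.26 = 20.904
Sum = 74.134
74.134 is ≥ 74 and < 78 → C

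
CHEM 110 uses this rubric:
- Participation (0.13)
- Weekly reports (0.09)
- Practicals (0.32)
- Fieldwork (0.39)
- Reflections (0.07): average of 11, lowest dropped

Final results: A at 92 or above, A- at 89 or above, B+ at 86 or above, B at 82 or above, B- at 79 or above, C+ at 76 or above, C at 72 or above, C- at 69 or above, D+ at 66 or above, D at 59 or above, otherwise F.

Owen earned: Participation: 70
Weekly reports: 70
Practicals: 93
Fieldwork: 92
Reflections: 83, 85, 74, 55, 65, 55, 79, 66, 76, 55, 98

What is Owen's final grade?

Reflections: drop 55 → average of remaining 10 = 736/10 = 73.6
Weighted total:
  Participation 70 × 0.13 = 9.1
  Weekly reports 70 × 0.09 = 6.3
  Practicals 93 × 0.32 = 29.76
  Fieldwork 92 × 0.39 = 35.88
  Reflections 73.6 × 0.07 = 5.152
Sum = 86.192
86.192 is ≥ 86 and < 89 → B+

B+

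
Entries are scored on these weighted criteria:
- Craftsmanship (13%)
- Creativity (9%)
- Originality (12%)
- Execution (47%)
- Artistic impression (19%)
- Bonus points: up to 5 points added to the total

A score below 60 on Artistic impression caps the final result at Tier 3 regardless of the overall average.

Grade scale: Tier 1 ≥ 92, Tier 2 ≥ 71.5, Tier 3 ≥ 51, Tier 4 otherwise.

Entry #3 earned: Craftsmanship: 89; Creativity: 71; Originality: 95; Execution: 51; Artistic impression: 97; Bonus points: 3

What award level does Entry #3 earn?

Artistic impression score 97 ≥ 60: minimum met.
Weighted total:
  Craftsmanship 89 × 0.13 = 11.57
  Creativity 71 × 0.09 = 6.39
  Originality 95 × 0.12 = 11.4
  Execution 51 × 0.47 = 23.97
  Artistic impression 97 × 0.19 = 18.43
Sum = 71.76
Bonus points: 71.76 + 3 = 74.76
74.76 is ≥ 71.5 and < 92 → Tier 2

Tier 2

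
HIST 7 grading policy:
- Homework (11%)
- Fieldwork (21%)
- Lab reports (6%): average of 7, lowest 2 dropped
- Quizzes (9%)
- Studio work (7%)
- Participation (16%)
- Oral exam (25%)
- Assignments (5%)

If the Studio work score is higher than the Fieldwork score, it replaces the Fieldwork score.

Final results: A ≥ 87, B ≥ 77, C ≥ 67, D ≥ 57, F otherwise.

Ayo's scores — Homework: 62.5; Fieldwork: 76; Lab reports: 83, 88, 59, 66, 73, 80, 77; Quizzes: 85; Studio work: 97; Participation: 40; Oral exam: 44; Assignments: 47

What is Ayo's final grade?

D

Lab reports: drop 59, 66 → average of remaining 5 = 401/5 = 80.2
Studio work (97) > Fieldwork (76), so Fieldwork counts as 97.
Weighted total:
  Homework 62.5 × 0.11 = 6.875
  Fieldwork 97 × 0.21 = 20.37
  Lab reports 80.2 × 0.06 = 4.812
  Quizzes 85 × 0.09 = 7.65
  Studio work 97 × 0.07 = 6.79
  Participation 40 × 0.16 = 6.4
  Oral exam 44 × 0.25 = 11
  Assignments 47 × 0.05 = 2.35
Sum = 66.247
66.247 is ≥ 57 and < 67 → D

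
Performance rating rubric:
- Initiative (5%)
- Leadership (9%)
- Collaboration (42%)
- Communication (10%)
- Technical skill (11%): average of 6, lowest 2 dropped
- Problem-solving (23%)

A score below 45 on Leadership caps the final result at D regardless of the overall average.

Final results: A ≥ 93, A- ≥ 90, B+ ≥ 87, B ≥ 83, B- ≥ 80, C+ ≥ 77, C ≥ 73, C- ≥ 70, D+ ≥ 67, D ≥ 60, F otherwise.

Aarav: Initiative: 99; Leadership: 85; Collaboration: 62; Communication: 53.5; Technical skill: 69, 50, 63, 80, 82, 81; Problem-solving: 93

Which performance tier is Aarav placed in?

Technical skill: drop 50, 63 → average of remaining 4 = 312/4 = 78
Leadership score 85 ≥ 45: minimum met.
Weighted total:
  Initiative 99 × 0.05 = 4.95
  Leadership 85 × 0.09 = 7.65
  Collaboration 62 × 0.42 = 26.04
  Communication 53.5 × 0.1 = 5.35
  Technical skill 78 × 0.11 = 8.58
  Problem-solving 93 × 0.23 = 21.39
Sum = 73.96
73.96 is ≥ 73 and < 77 → C

C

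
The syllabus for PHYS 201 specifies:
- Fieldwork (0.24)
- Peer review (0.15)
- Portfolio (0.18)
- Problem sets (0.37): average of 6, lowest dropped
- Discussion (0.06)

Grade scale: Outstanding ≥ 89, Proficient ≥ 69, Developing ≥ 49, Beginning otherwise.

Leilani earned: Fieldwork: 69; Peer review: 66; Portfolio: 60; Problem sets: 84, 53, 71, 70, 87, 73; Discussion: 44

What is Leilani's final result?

Problem sets: drop 53 → average of remaining 5 = 385/5 = 77
Weighted total:
  Fieldwork 69 × 0.24 = 16.56
  Peer review 66 × 0.15 = 9.9
  Portfolio 60 × 0.18 = 10.8
  Problem sets 77 × 0.37 = 28.49
  Discussion 44 × 0.06 = 2.64
Sum = 68.39
68.39 is ≥ 49 and < 69 → Developing

Developing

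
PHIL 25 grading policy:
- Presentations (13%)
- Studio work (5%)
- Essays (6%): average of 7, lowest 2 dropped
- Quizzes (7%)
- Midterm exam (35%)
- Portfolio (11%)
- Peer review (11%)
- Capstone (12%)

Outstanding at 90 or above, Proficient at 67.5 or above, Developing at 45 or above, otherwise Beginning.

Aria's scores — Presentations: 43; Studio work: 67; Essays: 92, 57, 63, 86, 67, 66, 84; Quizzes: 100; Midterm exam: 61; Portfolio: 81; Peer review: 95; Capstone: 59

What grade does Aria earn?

Essays: drop 57, 63 → average of remaining 5 = 395/5 = 79
Weighted total:
  Presentations 43 × 0.13 = 5.59
  Studio work 67 × 0.05 = 3.35
  Essays 79 × 0.06 = 4.74
  Quizzes 100 × 0.07 = 7
  Midterm exam 61 × 0.35 = 21.35
  Portfolio 81 × 0.11 = 8.91
  Peer review 95 × 0.11 = 10.45
  Capstone 59 × 0.12 = 7.08
Sum = 68.47
68.47 is ≥ 67.5 and < 90 → Proficient

Proficient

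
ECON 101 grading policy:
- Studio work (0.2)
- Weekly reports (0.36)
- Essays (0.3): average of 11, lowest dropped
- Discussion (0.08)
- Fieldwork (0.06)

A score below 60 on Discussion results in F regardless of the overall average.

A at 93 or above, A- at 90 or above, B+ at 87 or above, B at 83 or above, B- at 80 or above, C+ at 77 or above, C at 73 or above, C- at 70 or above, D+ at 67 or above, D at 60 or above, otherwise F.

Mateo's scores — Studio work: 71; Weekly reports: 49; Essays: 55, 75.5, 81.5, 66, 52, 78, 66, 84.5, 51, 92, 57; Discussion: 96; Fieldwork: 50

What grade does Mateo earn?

Essays: drop 51 → average of remaining 10 = 707.5/10 = 70.75
Discussion score 96 ≥ 60: minimum met.
Weighted total:
  Studio work 71 × 0.2 = 14.2
  Weekly reports 49 × 0.36 = 17.64
  Essays 70.75 × 0.3 = 21.225
  Discussion 96 × 0.08 = 7.68
  Fieldwork 50 × 0.06 = 3
Sum = 63.745
63.745 is ≥ 60 and < 67 → D

D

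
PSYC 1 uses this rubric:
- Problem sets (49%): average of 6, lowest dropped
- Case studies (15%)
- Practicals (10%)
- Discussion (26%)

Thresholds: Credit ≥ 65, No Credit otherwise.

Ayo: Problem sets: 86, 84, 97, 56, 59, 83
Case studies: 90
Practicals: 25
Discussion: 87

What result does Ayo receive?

Problem sets: drop 56 → average of remaining 5 = 409/5 = 81.8
Weighted total:
  Problem sets 81.8 × 0.49 = 40.082
  Case studies 90 × 0.15 = 13.5
  Practicals 25 × 0.1 = 2.5
  Discussion 87 × 0.26 = 22.62
Sum = 78.702
78.702 ≥ 65 → Credit

Credit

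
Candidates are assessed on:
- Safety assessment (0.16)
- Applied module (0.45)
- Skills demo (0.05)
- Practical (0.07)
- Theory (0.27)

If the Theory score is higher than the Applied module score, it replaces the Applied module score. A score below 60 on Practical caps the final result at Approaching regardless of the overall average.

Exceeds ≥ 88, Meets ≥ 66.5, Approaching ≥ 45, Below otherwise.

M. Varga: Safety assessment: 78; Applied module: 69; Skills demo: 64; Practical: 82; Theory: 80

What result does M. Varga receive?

Meets

Theory (80) > Applied module (69), so Applied module counts as 80.
Practical score 82 ≥ 60: minimum met.
Weighted total:
  Safety assessment 78 × 0.16 = 12.48
  Applied module 80 × 0.45 = 36
  Skills demo 64 × 0.05 = 3.2
  Practical 82 × 0.07 = 5.74
  Theory 80 × 0.27 = 21.6
Sum = 79.02
79.02 is ≥ 66.5 and < 88 → Meets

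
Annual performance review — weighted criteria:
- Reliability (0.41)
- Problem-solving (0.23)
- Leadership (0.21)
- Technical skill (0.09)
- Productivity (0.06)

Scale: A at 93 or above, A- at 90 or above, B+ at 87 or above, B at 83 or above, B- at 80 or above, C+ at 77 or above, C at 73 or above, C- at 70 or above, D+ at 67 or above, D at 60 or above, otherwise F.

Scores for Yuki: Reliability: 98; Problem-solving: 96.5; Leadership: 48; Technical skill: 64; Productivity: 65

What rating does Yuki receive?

Weighted total:
  Reliability 98 × 0.41 = 40.18
  Problem-solving 96.5 × 0.23 = 22.195
  Leadership 48 × 0.21 = 10.08
  Technical skill 64 × 0.09 = 5.76
  Productivity 65 × 0.06 = 3.9
Sum = 82.115
82.115 is ≥ 80 and < 83 → B-

B-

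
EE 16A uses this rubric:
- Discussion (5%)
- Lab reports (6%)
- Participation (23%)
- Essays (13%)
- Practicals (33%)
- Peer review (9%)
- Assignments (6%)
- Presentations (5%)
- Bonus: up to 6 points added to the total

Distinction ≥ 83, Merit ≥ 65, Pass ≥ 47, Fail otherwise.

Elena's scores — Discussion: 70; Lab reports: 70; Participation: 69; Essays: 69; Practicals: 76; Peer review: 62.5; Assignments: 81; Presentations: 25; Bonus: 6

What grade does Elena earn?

Merit

Weighted total:
  Discussion 70 × 0.05 = 3.5
  Lab reports 70 × 0.06 = 4.2
  Participation 69 × 0.23 = 15.87
  Essays 69 × 0.13 = 8.97
  Practicals 76 × 0.33 = 25.08
  Peer review 62.5 × 0.09 = 5.625
  Assignments 81 × 0.06 = 4.86
  Presentations 25 × 0.05 = 1.25
Sum = 69.355
Bonus: 69.355 + 6 = 75.355
75.355 is ≥ 65 and < 83 → Merit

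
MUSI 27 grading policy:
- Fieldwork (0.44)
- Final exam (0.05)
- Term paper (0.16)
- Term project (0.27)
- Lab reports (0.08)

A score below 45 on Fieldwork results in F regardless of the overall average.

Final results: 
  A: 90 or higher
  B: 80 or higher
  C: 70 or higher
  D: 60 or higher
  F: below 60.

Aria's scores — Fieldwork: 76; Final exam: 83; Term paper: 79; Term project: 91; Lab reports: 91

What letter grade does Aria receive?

B

Fieldwork score 76 ≥ 45: minimum met.
Weighted total:
  Fieldwork 76 × 0.44 = 33.44
  Final exam 83 × 0.05 = 4.15
  Term paper 79 × 0.16 = 12.64
  Term project 91 × 0.27 = 24.57
  Lab reports 91 × 0.08 = 7.28
Sum = 82.08
82.08 is ≥ 80 and < 90 → B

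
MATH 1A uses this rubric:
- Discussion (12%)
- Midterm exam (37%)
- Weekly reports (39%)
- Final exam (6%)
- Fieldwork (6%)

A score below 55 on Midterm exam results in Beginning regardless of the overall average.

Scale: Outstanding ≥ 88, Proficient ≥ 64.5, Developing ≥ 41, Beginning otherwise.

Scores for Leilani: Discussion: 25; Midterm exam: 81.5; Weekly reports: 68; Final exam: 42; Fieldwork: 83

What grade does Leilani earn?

Midterm exam score 81.5 ≥ 55: minimum met.
Weighted total:
  Discussion 25 × 0.12 = 3
  Midterm exam 81.5 × 0.37 = 30.155
  Weekly reports 68 × 0.39 = 26.52
  Final exam 42 × 0.06 = 2.52
  Fieldwork 83 × 0.06 = 4.98
Sum = 67.175
67.175 is ≥ 64.5 and < 88 → Proficient

Proficient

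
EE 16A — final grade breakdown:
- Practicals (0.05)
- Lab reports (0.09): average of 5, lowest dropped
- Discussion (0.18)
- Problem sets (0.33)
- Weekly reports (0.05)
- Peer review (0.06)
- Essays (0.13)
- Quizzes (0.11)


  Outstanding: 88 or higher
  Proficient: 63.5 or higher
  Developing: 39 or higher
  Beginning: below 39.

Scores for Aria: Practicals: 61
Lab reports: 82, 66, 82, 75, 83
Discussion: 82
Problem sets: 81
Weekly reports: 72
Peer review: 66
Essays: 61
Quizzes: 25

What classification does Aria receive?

Lab reports: drop 66 → average of remaining 4 = 322/4 = 80.5
Weighted total:
  Practicals 61 × 0.05 = 3.05
  Lab reports 80.5 × 0.09 = 7.245
  Discussion 82 × 0.18 = 14.76
  Problem sets 81 × 0.33 = 26.73
  Weekly reports 72 × 0.05 = 3.6
  Peer review 66 × 0.06 = 3.96
  Essays 61 × 0.13 = 7.93
  Quizzes 25 × 0.11 = 2.75
Sum = 70.025
70.025 is ≥ 63.5 and < 88 → Proficient

Proficient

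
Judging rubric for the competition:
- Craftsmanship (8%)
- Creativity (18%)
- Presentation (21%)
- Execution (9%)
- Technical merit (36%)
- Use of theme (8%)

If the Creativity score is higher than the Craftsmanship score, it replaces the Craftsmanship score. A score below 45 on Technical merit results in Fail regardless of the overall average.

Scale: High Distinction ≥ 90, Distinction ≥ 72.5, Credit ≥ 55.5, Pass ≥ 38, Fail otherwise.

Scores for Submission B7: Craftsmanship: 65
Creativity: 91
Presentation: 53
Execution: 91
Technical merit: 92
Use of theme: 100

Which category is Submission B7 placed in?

Creativity (91) > Craftsmanship (65), so Craftsmanship counts as 91.
Technical merit score 92 ≥ 45: minimum met.
Weighted total:
  Craftsmanship 91 × 0.08 = 7.28
  Creativity 91 × 0.18 = 16.38
  Presentation 53 × 0.21 = 11.13
  Execution 91 × 0.09 = 8.19
  Technical merit 92 × 0.36 = 33.12
  Use of theme 100 × 0.08 = 8
Sum = 84.1
84.1 is ≥ 72.5 and < 90 → Distinction

Distinction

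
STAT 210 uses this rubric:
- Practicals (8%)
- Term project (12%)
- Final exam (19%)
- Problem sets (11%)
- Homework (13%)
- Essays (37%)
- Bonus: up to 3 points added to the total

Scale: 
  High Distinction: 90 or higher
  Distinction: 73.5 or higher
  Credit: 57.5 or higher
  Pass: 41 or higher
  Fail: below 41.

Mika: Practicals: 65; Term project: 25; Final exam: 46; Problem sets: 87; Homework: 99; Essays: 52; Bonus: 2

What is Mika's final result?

Weighted total:
  Practicals 65 × 0.08 = 5.2
  Term project 25 × 0.12 = 3
  Final exam 46 × 0.19 = 8.74
  Problem sets 87 × 0.11 = 9.57
  Homework 99 × 0.13 = 12.87
  Essays 52 × 0.37 = 19.24
Sum = 58.62
Bonus: 58.62 + 2 = 60.62
60.62 is ≥ 57.5 and < 73.5 → Credit

Credit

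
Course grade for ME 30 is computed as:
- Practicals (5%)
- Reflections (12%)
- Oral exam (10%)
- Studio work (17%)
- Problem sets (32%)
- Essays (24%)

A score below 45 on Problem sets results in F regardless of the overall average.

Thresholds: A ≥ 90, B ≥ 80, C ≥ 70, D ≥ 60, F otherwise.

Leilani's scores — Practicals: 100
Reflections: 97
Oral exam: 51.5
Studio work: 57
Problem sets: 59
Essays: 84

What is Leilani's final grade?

Problem sets score 59 ≥ 45: minimum met.
Weighted total:
  Practicals 100 × 0.05 = 5
  Reflections 97 × 0.12 = 11.64
  Oral exam 51.5 × 0.1 = 5.15
  Studio work 57 × 0.17 = 9.69
  Problem sets 59 × 0.32 = 18.88
  Essays 84 × 0.24 = 20.16
Sum = 70.52
70.52 is ≥ 70 and < 80 → C

C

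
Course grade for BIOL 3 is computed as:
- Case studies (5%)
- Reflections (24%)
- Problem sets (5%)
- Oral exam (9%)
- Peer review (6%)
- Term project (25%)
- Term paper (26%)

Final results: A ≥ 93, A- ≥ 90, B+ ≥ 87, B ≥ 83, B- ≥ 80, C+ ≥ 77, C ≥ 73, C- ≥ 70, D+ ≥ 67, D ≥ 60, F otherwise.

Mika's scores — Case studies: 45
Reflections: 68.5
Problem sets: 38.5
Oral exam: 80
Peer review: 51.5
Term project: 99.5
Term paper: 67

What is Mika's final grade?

Weighted total:
  Case studies 45 × 0.05 = 2.25
  Reflections 68.5 × 0.24 = 16.44
  Problem sets 38.5 × 0.05 = 1.925
  Oral exam 80 × 0.09 = 7.2
  Peer review 51.5 × 0.06 = 3.09
  Term project 99.5 × 0.25 = 24.875
  Term paper 67 × 0.26 = 17.42
Sum = 73.2
73.2 is ≥ 73 and < 77 → C

C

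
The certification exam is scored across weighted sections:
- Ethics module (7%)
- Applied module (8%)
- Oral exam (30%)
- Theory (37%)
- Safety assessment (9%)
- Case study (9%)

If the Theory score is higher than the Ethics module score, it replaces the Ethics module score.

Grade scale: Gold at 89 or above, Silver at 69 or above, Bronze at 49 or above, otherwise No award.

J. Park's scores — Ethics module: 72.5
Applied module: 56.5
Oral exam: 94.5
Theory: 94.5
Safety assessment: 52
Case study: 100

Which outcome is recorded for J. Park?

Silver

Theory (94.5) > Ethics module (72.5), so Ethics module counts as 94.5.
Weighted total:
  Ethics module 94.5 × 0.07 = 6.615
  Applied module 56.5 × 0.08 = 4.52
  Oral exam 94.5 × 0.3 = 28.35
  Theory 94.5 × 0.37 = 34.965
  Safety assessment 52 × 0.09 = 4.68
  Case study 100 × 0.09 = 9
Sum = 88.13
88.13 is ≥ 69 and < 89 → Silver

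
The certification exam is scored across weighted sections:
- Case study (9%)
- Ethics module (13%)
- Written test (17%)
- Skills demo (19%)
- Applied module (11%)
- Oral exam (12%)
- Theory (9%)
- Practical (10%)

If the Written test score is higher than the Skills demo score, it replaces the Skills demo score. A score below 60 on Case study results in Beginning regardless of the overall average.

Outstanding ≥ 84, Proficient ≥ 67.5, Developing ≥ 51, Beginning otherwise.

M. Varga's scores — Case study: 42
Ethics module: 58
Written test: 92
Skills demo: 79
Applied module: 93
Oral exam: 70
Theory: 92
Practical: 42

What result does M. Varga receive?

Beginning

Written test (92) > Skills demo (79), so Skills demo counts as 92.
Case study score 42 < 60: minimum not met.
Weighted total:
  Case study 42 × 0.09 = 3.78
  Ethics module 58 × 0.13 = 7.54
  Written test 92 × 0.17 = 15.64
  Skills demo 92 × 0.19 = 17.48
  Applied module 93 × 0.11 = 10.23
  Oral exam 70 × 0.12 = 8.4
  Theory 92 × 0.09 = 8.28
  Practical 42 × 0.1 = 4.2
Sum = 75.55
Because the Case study minimum was not met, the result is Beginning.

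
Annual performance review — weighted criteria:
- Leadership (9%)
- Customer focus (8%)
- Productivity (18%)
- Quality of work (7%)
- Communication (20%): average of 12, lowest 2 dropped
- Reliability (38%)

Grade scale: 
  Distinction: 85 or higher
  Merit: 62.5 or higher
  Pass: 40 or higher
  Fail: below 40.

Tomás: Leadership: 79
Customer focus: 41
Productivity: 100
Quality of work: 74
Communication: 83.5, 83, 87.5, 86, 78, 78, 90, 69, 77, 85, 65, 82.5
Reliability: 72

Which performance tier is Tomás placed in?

Communication: drop 65, 69 → average of remaining 10 = 830.5/10 = 83.05
Weighted total:
  Leadership 79 × 0.09 = 7.11
  Customer focus 41 × 0.08 = 3.28
  Productivity 100 × 0.18 = 18
  Quality of work 74 × 0.07 = 5.18
  Communication 83.05 × 0.2 = 16.61
  Reliability 72 × 0.38 = 27.36
Sum = 77.54
77.54 is ≥ 62.5 and < 85 → Merit

Merit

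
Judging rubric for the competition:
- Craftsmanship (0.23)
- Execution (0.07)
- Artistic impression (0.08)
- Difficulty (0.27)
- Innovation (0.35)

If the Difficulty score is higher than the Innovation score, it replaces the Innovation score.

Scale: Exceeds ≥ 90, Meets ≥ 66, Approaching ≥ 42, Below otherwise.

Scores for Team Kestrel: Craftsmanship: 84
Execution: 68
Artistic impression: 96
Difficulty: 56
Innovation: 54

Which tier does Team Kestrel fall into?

Meets

Difficulty (56) > Innovation (54), so Innovation counts as 56.
Weighted total:
  Craftsmanship 84 × 0.23 = 19.32
  Execution 68 × 0.07 = 4.76
  Artistic impression 96 × 0.08 = 7.68
  Difficulty 56 × 0.27 = 15.12
  Innovation 56 × 0.35 = 19.6
Sum = 66.48
66.48 is ≥ 66 and < 90 → Meets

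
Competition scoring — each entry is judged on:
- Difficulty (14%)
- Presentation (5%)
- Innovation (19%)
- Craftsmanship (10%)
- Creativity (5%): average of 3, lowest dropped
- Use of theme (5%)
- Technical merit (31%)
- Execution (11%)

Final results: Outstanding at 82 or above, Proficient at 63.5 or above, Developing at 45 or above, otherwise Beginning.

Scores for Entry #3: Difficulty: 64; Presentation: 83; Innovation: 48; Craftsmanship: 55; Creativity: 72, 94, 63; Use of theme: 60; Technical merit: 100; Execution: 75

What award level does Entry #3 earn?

Creativity: drop 63 → average of remaining 2 = 166/2 = 83
Weighted total:
  Difficulty 64 × 0.14 = 8.96
  Presentation 83 × 0.05 = 4.15
  Innovation 48 × 0.19 = 9.12
  Craftsmanship 55 × 0.1 = 5.5
  Creativity 83 × 0.05 = 4.15
  Use of theme 60 × 0.05 = 3
  Technical merit 100 × 0.31 = 31
  Execution 75 × 0.11 = 8.25
Sum = 74.13
74.13 is ≥ 63.5 and < 82 → Proficient

Proficient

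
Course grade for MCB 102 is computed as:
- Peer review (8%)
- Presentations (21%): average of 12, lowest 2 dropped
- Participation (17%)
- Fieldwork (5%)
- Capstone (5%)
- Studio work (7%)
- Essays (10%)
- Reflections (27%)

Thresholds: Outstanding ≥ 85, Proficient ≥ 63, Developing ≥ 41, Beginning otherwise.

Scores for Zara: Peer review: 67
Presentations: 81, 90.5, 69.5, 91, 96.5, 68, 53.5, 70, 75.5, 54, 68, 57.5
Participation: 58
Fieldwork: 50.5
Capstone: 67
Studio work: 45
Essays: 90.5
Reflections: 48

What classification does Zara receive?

Presentations: drop 53.5, 54 → average of remaining 10 = 767.5/10 = 76.75
Weighted total:
  Peer review 67 × 0.08 = 5.36
  Presentations 76.75 × 0.21 = 16.1175
  Participation 58 × 0.17 = 9.86
  Fieldwork 50.5 × 0.05 = 2.525
  Capstone 67 × 0.05 = 3.35
  Studio work 45 × 0.07 = 3.15
  Essays 90.5 × 0.1 = 9.05
  Reflections 48 × 0.27 = 12.96
Sum = 62.3725
62.3725 is ≥ 41 and < 63 → Developing

Developing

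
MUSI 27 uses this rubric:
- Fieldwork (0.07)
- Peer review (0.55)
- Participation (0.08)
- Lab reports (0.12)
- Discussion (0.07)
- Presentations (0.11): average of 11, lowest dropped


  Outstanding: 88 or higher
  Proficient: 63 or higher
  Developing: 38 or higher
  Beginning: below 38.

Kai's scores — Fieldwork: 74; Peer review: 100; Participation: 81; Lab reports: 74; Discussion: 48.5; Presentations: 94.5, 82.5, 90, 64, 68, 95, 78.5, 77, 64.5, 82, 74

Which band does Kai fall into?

Proficient

Presentations: drop 64 → average of remaining 10 = 806/10 = 80.6
Weighted total:
  Fieldwork 74 × 0.07 = 5.18
  Peer review 100 × 0.55 = 55
  Participation 81 × 0.08 = 6.48
  Lab reports 74 × 0.12 = 8.88
  Discussion 48.5 × 0.07 = 3.395
  Presentations 80.6 × 0.11 = 8.866
Sum = 87.801
87.801 is ≥ 63 and < 88 → Proficient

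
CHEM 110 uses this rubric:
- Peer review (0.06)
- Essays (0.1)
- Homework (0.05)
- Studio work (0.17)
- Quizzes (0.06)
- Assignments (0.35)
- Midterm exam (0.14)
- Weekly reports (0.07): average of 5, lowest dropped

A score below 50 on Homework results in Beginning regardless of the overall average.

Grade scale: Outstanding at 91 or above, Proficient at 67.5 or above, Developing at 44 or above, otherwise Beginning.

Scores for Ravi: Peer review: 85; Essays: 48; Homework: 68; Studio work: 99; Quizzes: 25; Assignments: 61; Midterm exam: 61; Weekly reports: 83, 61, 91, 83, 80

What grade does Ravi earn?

Weekly reports: drop 61 → average of remaining 4 = 337/4 = 84.25
Homework score 68 ≥ 50: minimum met.
Weighted total:
  Peer review 85 × 0.06 = 5.1
  Essays 48 × 0.1 = 4.8
  Homework 68 × 0.05 = 3.4
  Studio work 99 × 0.17 = 16.83
  Quizzes 25 × 0.06 = 1.5
  Assignments 61 × 0.35 = 21.35
  Midterm exam 61 × 0.14 = 8.54
  Weekly reports 84.25 × 0.07 = 5.8975
Sum = 67.4175
67.4175 is ≥ 44 and < 67.5 → Developing

Developing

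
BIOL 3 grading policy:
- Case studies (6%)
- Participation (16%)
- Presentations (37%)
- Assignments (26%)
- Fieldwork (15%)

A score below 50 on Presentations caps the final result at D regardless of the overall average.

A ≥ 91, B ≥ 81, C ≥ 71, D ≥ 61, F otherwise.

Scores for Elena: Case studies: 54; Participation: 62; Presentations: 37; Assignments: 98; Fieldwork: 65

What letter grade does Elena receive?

Presentations score 37 < 50: minimum not met.
Weighted total:
  Case studies 54 × 0.06 = 3.24
  Participation 62 × 0.16 = 9.92
  Presentations 37 × 0.37 = 13.69
  Assignments 98 × 0.26 = 25.48
  Fieldwork 65 × 0.15 = 9.75
Sum = 62.08
62.08 would be D; cap at D applies → D.

D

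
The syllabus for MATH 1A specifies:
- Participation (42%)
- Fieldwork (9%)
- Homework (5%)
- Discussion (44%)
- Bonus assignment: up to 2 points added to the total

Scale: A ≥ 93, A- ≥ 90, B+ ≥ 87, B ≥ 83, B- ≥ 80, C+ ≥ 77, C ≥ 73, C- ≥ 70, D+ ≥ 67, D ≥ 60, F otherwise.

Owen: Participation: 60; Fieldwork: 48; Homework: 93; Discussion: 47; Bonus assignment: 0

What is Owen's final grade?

Weighted total:
  Participation 60 × 0.42 = 25.2
  Fieldwork 48 × 0.09 = 4.32
  Homework 93 × 0.05 = 4.65
  Discussion 47 × 0.44 = 20.68
Sum = 54.85
Bonus assignment: 54.85 + 0 = 54.85
54.85 < 60 → F

F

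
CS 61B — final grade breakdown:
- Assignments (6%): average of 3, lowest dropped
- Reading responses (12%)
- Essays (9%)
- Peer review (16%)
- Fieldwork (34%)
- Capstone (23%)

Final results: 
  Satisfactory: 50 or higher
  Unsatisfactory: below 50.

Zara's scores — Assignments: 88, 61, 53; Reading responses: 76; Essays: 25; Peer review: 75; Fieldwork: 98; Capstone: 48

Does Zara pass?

Assignments: drop 53 → average of remaining 2 = 149/2 = 74.5
Weighted total:
  Assignments 74.5 × 0.06 = 4.47
  Reading responses 76 × 0.12 = 9.12
  Essays 25 × 0.09 = 2.25
  Peer review 75 × 0.16 = 12
  Fieldwork 98 × 0.34 = 33.32
  Capstone 48 × 0.23 = 11.04
Sum = 72.2
72.2 ≥ 50 → Satisfactory

Satisfactory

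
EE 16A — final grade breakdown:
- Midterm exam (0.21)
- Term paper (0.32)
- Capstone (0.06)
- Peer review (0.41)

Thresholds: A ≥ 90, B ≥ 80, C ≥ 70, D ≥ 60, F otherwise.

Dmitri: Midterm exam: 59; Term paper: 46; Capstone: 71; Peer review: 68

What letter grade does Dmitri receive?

Weighted total:
  Midterm exam 59 × 0.21 = 12.39
  Term paper 46 × 0.32 = 14.72
  Capstone 71 × 0.06 = 4.26
  Peer review 68 × 0.41 = 27.88
Sum = 59.25
59.25 < 60 → F

F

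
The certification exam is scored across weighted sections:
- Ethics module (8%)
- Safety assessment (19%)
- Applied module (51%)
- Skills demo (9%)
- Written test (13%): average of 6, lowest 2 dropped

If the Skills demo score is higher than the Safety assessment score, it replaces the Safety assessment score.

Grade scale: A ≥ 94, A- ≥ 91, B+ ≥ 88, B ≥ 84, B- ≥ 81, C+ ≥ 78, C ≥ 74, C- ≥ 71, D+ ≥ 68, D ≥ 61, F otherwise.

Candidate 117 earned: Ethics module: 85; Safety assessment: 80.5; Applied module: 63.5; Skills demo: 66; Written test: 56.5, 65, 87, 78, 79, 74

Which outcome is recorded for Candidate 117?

D+

Written test: drop 56.5, 65 → average of remaining 4 = 318/4 = 79.5
Skills demo (66) ≤ Safety assessment (80.5), so Safety assessment stays at 80.5.
Weighted total:
  Ethics module 85 × 0.08 = 6.8
  Safety assessment 80.5 × 0.19 = 15.295
  Applied module 63.5 × 0.51 = 32.385
  Skills demo 66 × 0.09 = 5.94
  Written test 79.5 × 0.13 = 10.335
Sum = 70.755
70.755 is ≥ 68 and < 71 → D+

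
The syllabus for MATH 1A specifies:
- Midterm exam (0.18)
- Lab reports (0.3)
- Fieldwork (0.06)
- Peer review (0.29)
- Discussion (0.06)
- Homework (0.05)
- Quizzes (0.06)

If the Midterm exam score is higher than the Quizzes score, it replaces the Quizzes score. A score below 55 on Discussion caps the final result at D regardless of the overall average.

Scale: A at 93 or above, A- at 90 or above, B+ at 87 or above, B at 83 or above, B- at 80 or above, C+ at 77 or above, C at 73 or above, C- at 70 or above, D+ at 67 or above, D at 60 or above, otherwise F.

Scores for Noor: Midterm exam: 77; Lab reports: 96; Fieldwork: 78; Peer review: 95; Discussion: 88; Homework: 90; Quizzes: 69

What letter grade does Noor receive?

Midterm exam (77) > Quizzes (69), so Quizzes counts as 77.
Discussion score 88 ≥ 55: minimum met.
Weighted total:
  Midterm exam 77 × 0.18 = 13.86
  Lab reports 96 × 0.3 = 28.8
  Fieldwork 78 × 0.06 = 4.68
  Peer review 95 × 0.29 = 27.55
  Discussion 88 × 0.06 = 5.28
  Homework 90 × 0.05 = 4.5
  Quizzes 77 × 0.06 = 4.62
Sum = 89.29
89.29 is ≥ 87 and < 90 → B+

B+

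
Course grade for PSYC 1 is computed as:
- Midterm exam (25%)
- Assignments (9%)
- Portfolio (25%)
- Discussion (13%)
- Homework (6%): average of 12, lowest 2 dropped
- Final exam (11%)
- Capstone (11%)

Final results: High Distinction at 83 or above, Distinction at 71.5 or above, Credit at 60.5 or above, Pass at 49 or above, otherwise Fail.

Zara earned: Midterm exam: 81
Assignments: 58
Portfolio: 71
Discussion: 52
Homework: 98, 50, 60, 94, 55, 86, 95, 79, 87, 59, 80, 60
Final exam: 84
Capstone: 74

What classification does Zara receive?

Homework: drop 50, 55 → average of remaining 10 = 798/10 = 79.8
Weighted total:
  Midterm exam 81 × 0.25 = 20.25
  Assignments 58 × 0.09 = 5.22
  Portfolio 71 × 0.25 = 17.75
  Discussion 52 × 0.13 = 6.76
  Homework 79.8 × 0.06 = 4.788
  Final exam 84 × 0.11 = 9.24
  Capstone 74 × 0.11 = 8.14
Sum = 72.148
72.148 is ≥ 71.5 and < 83 → Distinction

Distinction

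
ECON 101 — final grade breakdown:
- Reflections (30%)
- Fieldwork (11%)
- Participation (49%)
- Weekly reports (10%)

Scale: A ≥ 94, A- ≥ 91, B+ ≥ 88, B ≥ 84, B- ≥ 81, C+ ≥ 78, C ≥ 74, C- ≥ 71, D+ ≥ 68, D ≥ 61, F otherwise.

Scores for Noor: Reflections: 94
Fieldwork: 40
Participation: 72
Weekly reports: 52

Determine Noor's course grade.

C-

Weighted total:
  Reflections 94 × 0.3 = 28.2
  Fieldwork 40 × 0.11 = 4.4
  Participation 72 × 0.49 = 35.28
  Weekly reports 52 × 0.1 = 5.2
Sum = 73.08
73.08 is ≥ 71 and < 74 → C-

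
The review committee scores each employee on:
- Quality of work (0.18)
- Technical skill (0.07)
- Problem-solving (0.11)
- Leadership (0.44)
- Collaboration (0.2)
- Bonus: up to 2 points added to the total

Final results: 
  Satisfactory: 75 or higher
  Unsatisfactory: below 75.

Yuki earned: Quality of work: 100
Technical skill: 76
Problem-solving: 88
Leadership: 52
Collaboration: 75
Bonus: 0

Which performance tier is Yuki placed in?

Weighted total:
  Quality of work 100 × 0.18 = 18
  Technical skill 76 × 0.07 = 5.32
  Problem-solving 88 × 0.11 = 9.68
  Leadership 52 × 0.44 = 22.88
  Collaboration 75 × 0.2 = 15
Sum = 70.88
Bonus: 70.88 + 0 = 70.88
70.88 < 75 → Unsatisfactory

Unsatisfactory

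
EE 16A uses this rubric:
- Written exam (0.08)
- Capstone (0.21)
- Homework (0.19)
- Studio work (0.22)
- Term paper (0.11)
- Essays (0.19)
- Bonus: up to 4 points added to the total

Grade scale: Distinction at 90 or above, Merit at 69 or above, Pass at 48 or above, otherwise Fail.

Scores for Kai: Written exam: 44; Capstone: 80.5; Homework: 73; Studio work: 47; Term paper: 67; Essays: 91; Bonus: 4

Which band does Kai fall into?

Weighted total:
  Written exam 44 × 0.08 = 3.52
  Capstone 80.5 × 0.21 = 16.905
  Homework 73 × 0.19 = 13.87
  Studio work 47 × 0.22 = 10.34
  Term paper 67 × 0.11 = 7.37
  Essays 91 × 0.19 = 17.29
Sum = 69.295
Bonus: 69.295 + 4 = 73.295
73.295 is ≥ 69 and < 90 → Merit

Merit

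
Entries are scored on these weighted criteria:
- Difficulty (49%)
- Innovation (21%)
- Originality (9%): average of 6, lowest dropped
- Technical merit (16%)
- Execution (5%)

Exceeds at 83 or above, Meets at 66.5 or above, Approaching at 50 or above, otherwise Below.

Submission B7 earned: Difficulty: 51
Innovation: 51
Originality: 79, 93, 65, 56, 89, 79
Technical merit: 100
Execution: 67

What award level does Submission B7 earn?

Originality: drop 56 → average of remaining 5 = 405/5 = 81
Weighted total:
  Difficulty 51 × 0.49 = 24.99
  Innovation 51 × 0.21 = 10.71
  Originality 81 × 0.09 = 7.29
  Technical merit 100 × 0.16 = 16
  Execution 67 × 0.05 = 3.35
Sum = 62.34
62.34 is ≥ 50 and < 66.5 → Approaching

Approaching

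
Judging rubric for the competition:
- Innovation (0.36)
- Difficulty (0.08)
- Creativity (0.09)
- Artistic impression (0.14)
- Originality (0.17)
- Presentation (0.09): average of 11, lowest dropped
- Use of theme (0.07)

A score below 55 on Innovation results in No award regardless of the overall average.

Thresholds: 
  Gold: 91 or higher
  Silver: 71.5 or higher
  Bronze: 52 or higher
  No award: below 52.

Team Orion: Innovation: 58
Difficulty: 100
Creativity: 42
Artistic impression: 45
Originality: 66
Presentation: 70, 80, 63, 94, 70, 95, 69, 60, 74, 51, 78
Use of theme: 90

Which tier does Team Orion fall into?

Bronze

Presentation: drop 51 → average of remaining 10 = 753/10 = 75.3
Innovation score 58 ≥ 55: minimum met.
Weighted total:
  Innovation 58 × 0.36 = 20.88
  Difficulty 100 × 0.08 = 8
  Creativity 42 × 0.09 = 3.78
  Artistic impression 45 × 0.14 = 6.3
  Originality 66 × 0.17 = 11.22
  Presentation 75.3 × 0.09 = 6.777
  Use of theme 90 × 0.07 = 6.3
Sum = 63.257
63.257 is ≥ 52 and < 71.5 → Bronze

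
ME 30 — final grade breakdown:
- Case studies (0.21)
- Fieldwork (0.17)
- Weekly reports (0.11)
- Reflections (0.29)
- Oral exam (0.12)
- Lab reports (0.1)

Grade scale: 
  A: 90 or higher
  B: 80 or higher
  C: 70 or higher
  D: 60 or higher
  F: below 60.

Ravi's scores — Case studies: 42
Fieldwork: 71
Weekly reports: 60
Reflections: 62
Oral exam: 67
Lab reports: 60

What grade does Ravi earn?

F

Weighted total:
  Case studies 42 × 0.21 = 8.82
  Fieldwork 71 × 0.17 = 12.07
  Weekly reports 60 × 0.11 = 6.6
  Reflections 62 × 0.29 = 17.98
  Oral exam 67 × 0.12 = 8.04
  Lab reports 60 × 0.1 = 6
Sum = 59.51
59.51 < 60 → F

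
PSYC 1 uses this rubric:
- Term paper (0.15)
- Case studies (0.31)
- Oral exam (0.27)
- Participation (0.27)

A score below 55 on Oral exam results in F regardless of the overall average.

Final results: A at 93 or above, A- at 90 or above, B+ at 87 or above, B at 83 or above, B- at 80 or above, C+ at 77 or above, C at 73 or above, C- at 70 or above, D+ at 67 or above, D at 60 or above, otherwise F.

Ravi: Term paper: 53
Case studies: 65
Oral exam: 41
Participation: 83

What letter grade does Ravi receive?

Oral exam score 41 < 55: minimum not met.
Weighted total:
  Term paper 53 × 0.15 = 7.95
  Case studies 65 × 0.31 = 20.15
  Oral exam 41 × 0.27 = 11.07
  Participation 83 × 0.27 = 22.41
Sum = 61.58
Because the Oral exam minimum was not met, the result is F.

F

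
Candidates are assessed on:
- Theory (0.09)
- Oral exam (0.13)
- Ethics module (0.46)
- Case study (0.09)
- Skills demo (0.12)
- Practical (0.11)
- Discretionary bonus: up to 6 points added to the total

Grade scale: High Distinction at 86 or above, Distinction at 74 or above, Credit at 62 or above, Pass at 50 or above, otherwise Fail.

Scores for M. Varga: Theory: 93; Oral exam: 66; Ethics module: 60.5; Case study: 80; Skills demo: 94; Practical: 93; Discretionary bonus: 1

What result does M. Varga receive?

Distinction

Weighted total:
  Theory 93 × 0.09 = 8.37
  Oral exam 66 × 0.13 = 8.58
  Ethics module 60.5 × 0.46 = 27.83
  Case study 80 × 0.09 = 7.2
  Skills demo 94 × 0.12 = 11.28
  Practical 93 × 0.11 = 10.23
Sum = 73.49
Discretionary bonus: 73.49 + 1 = 74.49
74.49 is ≥ 74 and < 86 → Distinction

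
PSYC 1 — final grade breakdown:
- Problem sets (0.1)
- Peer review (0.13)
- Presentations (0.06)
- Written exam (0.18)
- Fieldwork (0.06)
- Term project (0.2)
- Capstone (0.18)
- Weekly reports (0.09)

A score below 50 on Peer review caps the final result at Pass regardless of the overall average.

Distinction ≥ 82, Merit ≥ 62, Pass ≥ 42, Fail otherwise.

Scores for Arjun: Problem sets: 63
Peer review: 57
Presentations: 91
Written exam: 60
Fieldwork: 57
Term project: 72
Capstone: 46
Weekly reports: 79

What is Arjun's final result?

Merit

Peer review score 57 ≥ 50: minimum met.
Weighted total:
  Problem sets 63 × 0.1 = 6.3
  Peer review 57 × 0.13 = 7.41
  Presentations 91 × 0.06 = 5.46
  Written exam 60 × 0.18 = 10.8
  Fieldwork 57 × 0.06 = 3.42
  Term project 72 × 0.2 = 14.4
  Capstone 46 × 0.18 = 8.28
  Weekly reports 79 × 0.09 = 7.11
Sum = 63.18
63.18 is ≥ 62 and < 82 → Merit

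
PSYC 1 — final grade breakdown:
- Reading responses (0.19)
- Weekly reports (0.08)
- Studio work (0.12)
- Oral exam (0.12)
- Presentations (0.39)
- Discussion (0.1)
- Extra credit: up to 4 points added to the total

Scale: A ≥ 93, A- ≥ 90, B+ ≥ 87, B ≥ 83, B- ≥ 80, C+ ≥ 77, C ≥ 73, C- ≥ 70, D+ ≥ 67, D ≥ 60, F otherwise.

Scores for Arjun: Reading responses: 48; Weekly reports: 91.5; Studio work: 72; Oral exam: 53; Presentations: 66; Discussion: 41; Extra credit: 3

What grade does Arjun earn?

D

Weighted total:
  Reading responses 48 × 0.19 = 9.12
  Weekly reports 91.5 × 0.08 = 7.32
  Studio work 72 × 0.12 = 8.64
  Oral exam 53 × 0.12 = 6.36
  Presentations 66 × 0.39 = 25.74
  Discussion 41 × 0.1 = 4.1
Sum = 61.28
Extra credit: 61.28 + 3 = 64.28
64.28 is ≥ 60 and < 67 → D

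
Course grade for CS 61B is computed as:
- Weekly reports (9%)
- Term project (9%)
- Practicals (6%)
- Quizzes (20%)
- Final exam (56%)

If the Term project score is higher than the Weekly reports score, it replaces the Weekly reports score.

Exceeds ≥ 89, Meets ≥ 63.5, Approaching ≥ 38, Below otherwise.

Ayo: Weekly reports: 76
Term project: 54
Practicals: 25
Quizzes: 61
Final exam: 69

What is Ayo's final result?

Term project (54) ≤ Weekly reports (76), so Weekly reports stays at 76.
Weighted total:
  Weekly reports 76 × 0.09 = 6.84
  Term project 54 × 0.09 = 4.86
  Practicals 25 × 0.06 = 1.5
  Quizzes 61 × 0.2 = 12.2
  Final exam 69 × 0.56 = 38.64
Sum = 64.04
64.04 is ≥ 63.5 and < 89 → Meets

Meets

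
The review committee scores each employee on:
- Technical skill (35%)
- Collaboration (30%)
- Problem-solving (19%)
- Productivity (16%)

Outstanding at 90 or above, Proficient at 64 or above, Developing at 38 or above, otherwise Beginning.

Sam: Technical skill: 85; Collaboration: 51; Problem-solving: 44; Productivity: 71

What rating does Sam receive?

Weighted total:
  Technical skill 85 × 0.35 = 29.75
  Collaboration 51 × 0.3 = 15.3
  Problem-solving 44 × 0.19 = 8.36
  Productivity 71 × 0.16 = 11.36
Sum = 64.77
64.77 is ≥ 64 and < 90 → Proficient

Proficient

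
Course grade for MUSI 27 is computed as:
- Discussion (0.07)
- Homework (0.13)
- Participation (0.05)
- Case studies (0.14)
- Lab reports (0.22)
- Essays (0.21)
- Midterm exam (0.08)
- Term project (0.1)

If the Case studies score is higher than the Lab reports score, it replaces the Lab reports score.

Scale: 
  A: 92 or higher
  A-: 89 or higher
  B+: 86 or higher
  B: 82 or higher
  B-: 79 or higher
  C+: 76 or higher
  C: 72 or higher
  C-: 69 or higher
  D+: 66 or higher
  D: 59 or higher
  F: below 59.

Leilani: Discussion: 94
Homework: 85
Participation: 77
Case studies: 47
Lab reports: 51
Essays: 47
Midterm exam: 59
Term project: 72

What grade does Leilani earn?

Case studies (47) ≤ Lab reports (51), so Lab reports stays at 51.
Weighted total:
  Discussion 94 × 0.07 = 6.58
  Homework 85 × 0.13 = 11.05
  Participation 77 × 0.05 = 3.85
  Case studies 47 × 0.14 = 6.58
  Lab reports 51 × 0.22 = 11.22
  Essays 47 × 0.21 = 9.87
  Midterm exam 59 × 0.08 = 4.72
  Term project 72 × 0.1 = 7.2
Sum = 61.07
61.07 is ≥ 59 and < 66 → D

D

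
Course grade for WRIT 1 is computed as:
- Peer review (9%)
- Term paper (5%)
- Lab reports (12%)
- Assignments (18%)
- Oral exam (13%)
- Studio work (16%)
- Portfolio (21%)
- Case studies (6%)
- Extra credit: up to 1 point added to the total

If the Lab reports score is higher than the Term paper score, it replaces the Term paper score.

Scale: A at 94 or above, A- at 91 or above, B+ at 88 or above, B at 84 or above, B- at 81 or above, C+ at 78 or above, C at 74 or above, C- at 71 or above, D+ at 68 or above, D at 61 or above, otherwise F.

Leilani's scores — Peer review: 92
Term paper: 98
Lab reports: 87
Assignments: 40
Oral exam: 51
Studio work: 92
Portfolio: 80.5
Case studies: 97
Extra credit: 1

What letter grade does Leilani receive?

Lab reports (87) ≤ Term paper (98), so Term paper stays at 98.
Weighted total:
  Peer review 92 × 0.09 = 8.28
  Term paper 98 × 0.05 = 4.9
  Lab reports 87 × 0.12 = 10.44
  Assignments 40 × 0.18 = 7.2
  Oral exam 51 × 0.13 = 6.63
  Studio work 92 × 0.16 = 14.72
  Portfolio 80.5 × 0.21 = 16.905
  Case studies 97 × 0.06 = 5.82
Sum = 74.895
Extra credit: 74.895 + 1 = 75.895
75.895 is ≥ 74 and < 78 → C

C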